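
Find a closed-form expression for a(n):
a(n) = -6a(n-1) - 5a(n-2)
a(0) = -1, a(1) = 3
Characteristic equation: x² + 6x + 5 = 0, which factors as (x - (-1))(x - (-5)) = 0.
Roots r₁ = -1, r₂ = -5 (distinct).
General solution: a(n) = A·(-1)^n + B·(-5)^n.
From a(0) = -1: A + B = -1.
From a(1) = 3: -A - 5B = 3.
Solving: A = - \frac{1}{2}, B = - \frac{1}{2}.
So a(n) = - \frac{\left(-1\right)^{n}}{2} - \frac{\left(-5\right)^{n}}{2}.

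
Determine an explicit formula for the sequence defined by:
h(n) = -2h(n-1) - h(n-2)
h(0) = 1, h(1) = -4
Characteristic equation: x² + 2x + 1 = 0, which is (x - (-1))².
Repeated root r = -1.
General solution: h(n) = (A + Bn)·(-1)^n.
From h(0) = 1: A = 1.
From h(1) = -4: (A + B)·(-1) = -4 ⇒ B = 3.
So h(n) = \left(3 n + 1\right) \cdot (-1)^n.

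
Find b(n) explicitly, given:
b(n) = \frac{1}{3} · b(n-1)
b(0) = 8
Pure geometric recurrence with ratio \frac{1}{3}.
By induction b(n) = b(0) · (\frac{1}{3})^n = 8 \cdot 3^{- n}.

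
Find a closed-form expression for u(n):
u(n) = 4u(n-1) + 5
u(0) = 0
First-order linear non-homogeneous.
Homogeneous solution: u_h(n) = A·(4)^n.
Try constant particular solution u_p = K: K = 4K + 5 ⇒ K = - \frac{5}{3}.
General: u(n) = A·(4)^n - \frac{5}{3}.
Apply u(0) = 0: A - \frac{5}{3} = 0 ⇒ A = \frac{5}{3}.
So u(n) = \frac{5 \cdot 4^{n}}{3} - \frac{5}{3}.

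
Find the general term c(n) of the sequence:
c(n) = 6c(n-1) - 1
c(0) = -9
First-order linear non-homogeneous.
Homogeneous solution: c_h(n) = A·(6)^n.
Try constant particular solution c_p = K: K = 6K - 1 ⇒ K = \frac{1}{5}.
General: c(n) = A·(6)^n + \frac{1}{5}.
Apply c(0) = -9: A + \frac{1}{5} = -9 ⇒ A = - \frac{46}{5}.
So c(n) = \frac{1}{5} - \frac{46 \cdot 6^{n}}{5}.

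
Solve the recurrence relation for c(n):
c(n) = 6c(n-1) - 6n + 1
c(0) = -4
First-order linear with linear forcing.
Homogeneous solution: c_h(n) = A·(6)^n.
Try particular c_p(n) = pn + q. Substituting:
  pn + q = 6(p(n-1) + q) - 6n + 1.
Matching the n-coefficient: p = 6p - 6 ⇒ p = \frac{6}{5}.
Matching constants: q = -6p + 6q + 1 ⇒ q = \frac{31}{25}.
General: c(n) = A·(6)^n + \frac{6 n}{5} + \frac{31}{25}.
Apply c(0) = -4: A + \frac{31}{25} = -4 ⇒ A = - \frac{131}{25}.
So c(n) = - \frac{131 \cdot 6^{n}}{25} + \frac{6 n}{5} + \frac{31}{25}.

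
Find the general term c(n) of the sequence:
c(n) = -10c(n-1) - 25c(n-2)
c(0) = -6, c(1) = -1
Characteristic equation: x² + 10x + 25 = 0, which is (x - (-5))².
Repeated root r = -5.
General solution: c(n) = (A + Bn)·(-5)^n.
From c(0) = -6: A = -6.
From c(1) = -1: (A + B)·(-5) = -1 ⇒ B = \frac{31}{5}.
So c(n) = \left(\frac{31 n}{5} - 6\right) \cdot (-5)^n.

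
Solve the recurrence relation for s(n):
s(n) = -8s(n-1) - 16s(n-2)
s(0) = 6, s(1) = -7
Characteristic equation: x² + 8x + 16 = 0, which is (x - (-4))².
Repeated root r = -4.
General solution: s(n) = (A + Bn)·(-4)^n.
From s(0) = 6: A = 6.
From s(1) = -7: (A + B)·(-4) = -7 ⇒ B = - \frac{17}{4}.
So s(n) = \left(6 - \frac{17 n}{4}\right) \cdot (-4)^n.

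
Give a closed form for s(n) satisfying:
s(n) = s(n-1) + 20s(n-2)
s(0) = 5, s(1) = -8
Characteristic equation: x² - x - 20 = 0, which factors as (x - (-4))(x - (5)) = 0.
Roots r₁ = -4, r₂ = 5 (distinct).
General solution: s(n) = A·(-4)^n + B·(5)^n.
From s(0) = 5: A + B = 5.
From s(1) = -8: -4A + 5B = -8.
Solving: A = \frac{11}{3}, B = \frac{4}{3}.
So s(n) = \frac{11 \left(-4\right)^{n}}{3} + \frac{4 \cdot 5^{n}}{3}.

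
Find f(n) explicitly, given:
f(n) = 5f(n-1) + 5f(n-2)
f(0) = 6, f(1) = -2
Characteristic equation: x² - 5x - 5 = 0.
Discriminant Δ = (5)² + 4·(5) = 45.
Roots r₁,₂ = (5 ± √45)/2, so r₁ = \frac{5}{2} + \frac{3 \sqrt{5}}{2}, r₂ = \frac{5}{2} - \frac{3 \sqrt{5}}{2}.
General solution: f(n) = A·r₁^n + B·r₂^n.
From the initial conditions, A + B = 6 and r₁A + r₂B = -2.
Since r₁ - r₂ = √45: A = (-2 - (6)r₂)/√45 = 3 - \frac{17 \sqrt{5}}{15}, and B = 6 - A = \frac{17 \sqrt{5}}{15} + 3.
So f(n) = \left(3 - \frac{17 \sqrt{5}}{15}\right)\left(\frac{5}{2} + \frac{3 \sqrt{5}}{2}\right)^n + \left(\frac{17 \sqrt{5}}{15} + 3\right)\left(\frac{5}{2} - \frac{3 \sqrt{5}}{2}\right)^n.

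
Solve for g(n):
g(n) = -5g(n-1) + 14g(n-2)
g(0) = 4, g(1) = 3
Characteristic equation: x² + 5x - 14 = 0, which factors as (x - (-7))(x - (2)) = 0.
Roots r₁ = -7, r₂ = 2 (distinct).
General solution: g(n) = A·(-7)^n + B·(2)^n.
From g(0) = 4: A + B = 4.
From g(1) = 3: -7A + 2B = 3.
Solving: A = \frac{5}{9}, B = \frac{31}{9}.
So g(n) = \frac{5 \left(-7\right)^{n}}{9} + \frac{31 \cdot 2^{n}}{9}.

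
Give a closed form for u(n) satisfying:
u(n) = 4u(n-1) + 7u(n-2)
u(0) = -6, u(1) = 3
Characteristic equation: x² - 4x - 7 = 0.
Discriminant Δ = (4)² + 4·(7) = 44.
Roots r₁,₂ = (4 ± √44)/2, so r₁ = 2 + \sqrt{11}, r₂ = 2 - \sqrt{11}.
General solution: u(n) = A·r₁^n + B·r₂^n.
From the initial conditions, A + B = -6 and r₁A + r₂B = 3.
Since r₁ - r₂ = √44: A = (3 - (-6)r₂)/√44 = -3 + \frac{15 \sqrt{11}}{22}, and B = -6 - A = -3 - \frac{15 \sqrt{11}}{22}.
So u(n) = \left(-3 + \frac{15 \sqrt{11}}{22}\right)\left(2 + \sqrt{11}\right)^n + \left(-3 - \frac{15 \sqrt{11}}{22}\right)\left(2 - \sqrt{11}\right)^n.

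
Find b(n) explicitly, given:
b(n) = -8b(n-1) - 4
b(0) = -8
First-order linear non-homogeneous.
Homogeneous solution: b_h(n) = A·(-8)^n.
Try constant particular solution b_p = K: K = -8K - 4 ⇒ K = - \frac{4}{9}.
General: b(n) = A·(-8)^n - \frac{4}{9}.
Apply b(0) = -8: A - \frac{4}{9} = -8 ⇒ A = - \frac{68}{9}.
So b(n) = - \frac{68 \left(-8\right)^{n}}{9} - \frac{4}{9}.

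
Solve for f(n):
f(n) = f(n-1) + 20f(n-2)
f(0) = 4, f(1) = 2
Characteristic equation: x² - x - 20 = 0, which factors as (x - (-4))(x - (5)) = 0.
Roots r₁ = -4, r₂ = 5 (distinct).
General solution: f(n) = A·(-4)^n + B·(5)^n.
From f(0) = 4: A + B = 4.
From f(1) = 2: -4A + 5B = 2.
Solving: A = 2, B = 2.
So f(n) = 2 \left(-4\right)^{n} + 2 \cdot 5^{n}.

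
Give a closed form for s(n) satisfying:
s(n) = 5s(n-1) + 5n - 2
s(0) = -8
First-order linear with linear forcing.
Homogeneous solution: s_h(n) = A·(5)^n.
Try particular s_p(n) = pn + q. Substituting:
  pn + q = 5(p(n-1) + q) + 5n - 2.
Matching the n-coefficient: p = 5p + 5 ⇒ p = - \frac{5}{4}.
Matching constants: q = -5p + 5q - 2 ⇒ q = - \frac{17}{16}.
General: s(n) = A·(5)^n - \frac{5 n}{4} - \frac{17}{16}.
Apply s(0) = -8: A - \frac{17}{16} = -8 ⇒ A = - \frac{111}{16}.
So s(n) = - \frac{111 \cdot 5^{n}}{16} - \frac{5 n}{4} - \frac{17}{16}.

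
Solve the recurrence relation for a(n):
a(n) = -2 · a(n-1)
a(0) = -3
Pure geometric recurrence with ratio -2.
By induction a(n) = a(0) · (-2)^n = - 3 \left(-2\right)^{n}.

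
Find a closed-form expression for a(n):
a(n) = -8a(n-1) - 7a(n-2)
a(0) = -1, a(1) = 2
Characteristic equation: x² + 8x + 7 = 0, which factors as (x - (-1))(x - (-7)) = 0.
Roots r₁ = -1, r₂ = -7 (distinct).
General solution: a(n) = A·(-1)^n + B·(-7)^n.
From a(0) = -1: A + B = -1.
From a(1) = 2: -A - 7B = 2.
Solving: A = - \frac{5}{6}, B = - \frac{1}{6}.
So a(n) = - \frac{5 \left(-1\right)^{n}}{6} - \frac{\left(-7\right)^{n}}{6}.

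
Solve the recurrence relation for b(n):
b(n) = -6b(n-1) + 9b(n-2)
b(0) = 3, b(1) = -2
Characteristic equation: x² + 6x - 9 = 0.
Discriminant Δ = (-6)² + 4·(9) = 72.
Roots r₁,₂ = (-6 ± √72)/2, so r₁ = -3 + 3 \sqrt{2}, r₂ = - 3 \sqrt{2} - 3.
General solution: b(n) = A·r₁^n + B·r₂^n.
From the initial conditions, A + B = 3 and r₁A + r₂B = -2.
Since r₁ - r₂ = √72: A = (-2 - (3)r₂)/√72 = \frac{7 \sqrt{2}}{12} + \frac{3}{2}, and B = 3 - A = \frac{3}{2} - \frac{7 \sqrt{2}}{12}.
So b(n) = \left(\frac{7 \sqrt{2}}{12} + \frac{3}{2}\right)\left(-3 + 3 \sqrt{2}\right)^n + \left(\frac{3}{2} - \frac{7 \sqrt{2}}{12}\right)\left(- 3 \sqrt{2} - 3\right)^n.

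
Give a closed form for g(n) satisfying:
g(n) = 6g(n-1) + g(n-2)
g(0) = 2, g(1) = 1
Characteristic equation: x² - 6x - 1 = 0.
Discriminant Δ = (6)² + 4·(1) = 40.
Roots r₁,₂ = (6 ± √40)/2, so r₁ = 3 + \sqrt{10}, r₂ = 3 - \sqrt{10}.
General solution: g(n) = A·r₁^n + B·r₂^n.
From the initial conditions, A + B = 2 and r₁A + r₂B = 1.
Since r₁ - r₂ = √40: A = (1 - (2)r₂)/√40 = 1 - \frac{\sqrt{10}}{4}, and B = 2 - A = \frac{\sqrt{10}}{4} + 1.
So g(n) = \left(1 - \frac{\sqrt{10}}{4}\right)\left(3 + \sqrt{10}\right)^n + \left(\frac{\sqrt{10}}{4} + 1\right)\left(3 - \sqrt{10}\right)^n.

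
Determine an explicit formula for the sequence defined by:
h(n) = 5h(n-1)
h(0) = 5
This is a homogeneous first-order recurrence with ratio 5.
By induction h(n) = h(0) · (5)^n = 5 \cdot 5^{n}.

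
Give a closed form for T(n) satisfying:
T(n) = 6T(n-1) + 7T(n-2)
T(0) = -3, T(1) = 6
Characteristic equation: x² - 6x - 7 = 0, which factors as (x - (7))(x - (-1)) = 0.
Roots r₁ = 7, r₂ = -1 (distinct).
General solution: T(n) = A·(7)^n + B·(-1)^n.
From T(0) = -3: A + B = -3.
From T(1) = 6: 7A - B = 6.
Solving: A = \frac{3}{8}, B = - \frac{27}{8}.
So T(n) = - \frac{27 \left(-1\right)^{n}}{8} + \frac{3 \cdot 7^{n}}{8}.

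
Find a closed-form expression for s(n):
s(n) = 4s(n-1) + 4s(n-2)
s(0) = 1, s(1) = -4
Characteristic equation: x² - 4x - 4 = 0.
Discriminant Δ = (4)² + 4·(4) = 32.
Roots r₁,₂ = (4 ± √32)/2, so r₁ = 2 + 2 \sqrt{2}, r₂ = 2 - 2 \sqrt{2}.
General solution: s(n) = A·r₁^n + B·r₂^n.
From the initial conditions, A + B = 1 and r₁A + r₂B = -4.
Since r₁ - r₂ = √32: A = (-4 - (1)r₂)/√32 = \frac{1}{2} - \frac{3 \sqrt{2}}{4}, and B = 1 - A = \frac{1}{2} + \frac{3 \sqrt{2}}{4}.
So s(n) = \left(\frac{1}{2} - \frac{3 \sqrt{2}}{4}\right)\left(2 + 2 \sqrt{2}\right)^n + \left(\frac{1}{2} + \frac{3 \sqrt{2}}{4}\right)\left(2 - 2 \sqrt{2}\right)^n.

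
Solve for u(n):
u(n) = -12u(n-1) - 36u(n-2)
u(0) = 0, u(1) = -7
Characteristic equation: x² + 12x + 36 = 0, which is (x - (-6))².
Repeated root r = -6.
General solution: u(n) = (A + Bn)·(-6)^n.
From u(0) = 0: A = 0.
From u(1) = -7: (A + B)·(-6) = -7 ⇒ B = \frac{7}{6}.
So u(n) = \left(\frac{7 n}{6}\right) \cdot (-6)^n.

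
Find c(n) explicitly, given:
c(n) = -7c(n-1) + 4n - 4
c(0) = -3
First-order linear with linear forcing.
Homogeneous solution: c_h(n) = A·(-7)^n.
Try particular c_p(n) = pn + q. Substituting:
  pn + q = -7(p(n-1) + q) + 4n - 4.
Matching the n-coefficient: p = -7p + 4 ⇒ p = \frac{1}{2}.
Matching constants: q = 7p - 7q - 4 ⇒ q = - \frac{1}{16}.
General: c(n) = A·(-7)^n + \frac{n}{2} - \frac{1}{16}.
Apply c(0) = -3: A - \frac{1}{16} = -3 ⇒ A = - \frac{47}{16}.
So c(n) = - \frac{47 \left(-7\right)^{n}}{16} + \frac{n}{2} - \frac{1}{16}.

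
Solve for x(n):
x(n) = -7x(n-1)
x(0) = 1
This is a homogeneous first-order recurrence with ratio -7.
By induction x(n) = x(0) · (-7)^n = \left(-7\right)^{n}.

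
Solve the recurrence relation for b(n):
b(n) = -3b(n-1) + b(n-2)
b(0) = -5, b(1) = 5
Characteristic equation: x² + 3x - 1 = 0.
Discriminant Δ = (-3)² + 4·(1) = 13.
Roots r₁,₂ = (-3 ± √13)/2, so r₁ = - \frac{3}{2} + \frac{\sqrt{13}}{2}, r₂ = - \frac{\sqrt{13}}{2} - \frac{3}{2}.
General solution: b(n) = A·r₁^n + B·r₂^n.
From the initial conditions, A + B = -5 and r₁A + r₂B = 5.
Since r₁ - r₂ = √13: A = (5 - (-5)r₂)/√13 = - \frac{5}{2} - \frac{5 \sqrt{13}}{26}, and B = -5 - A = - \frac{5}{2} + \frac{5 \sqrt{13}}{26}.
So b(n) = \left(- \frac{5}{2} - \frac{5 \sqrt{13}}{26}\right)\left(- \frac{3}{2} + \frac{\sqrt{13}}{2}\right)^n + \left(- \frac{5}{2} + \frac{5 \sqrt{13}}{26}\right)\left(- \frac{\sqrt{13}}{2} - \frac{3}{2}\right)^n.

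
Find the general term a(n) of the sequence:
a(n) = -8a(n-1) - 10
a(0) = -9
First-order linear non-homogeneous.
Homogeneous solution: a_h(n) = A·(-8)^n.
Try constant particular solution a_p = K: K = -8K - 10 ⇒ K = - \frac{10}{9}.
General: a(n) = A·(-8)^n - \frac{10}{9}.
Apply a(0) = -9: A - \frac{10}{9} = -9 ⇒ A = - \frac{71}{9}.
So a(n) = - \frac{71 \left(-8\right)^{n}}{9} - \frac{10}{9}.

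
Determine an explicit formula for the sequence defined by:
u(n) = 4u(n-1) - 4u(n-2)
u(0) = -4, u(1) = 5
Characteristic equation: x² - 4x + 4 = 0, which is (x - (2))².
Repeated root r = 2.
General solution: u(n) = (A + Bn)·(2)^n.
From u(0) = -4: A = -4.
From u(1) = 5: (A + B)·(2) = 5 ⇒ B = \frac{13}{2}.
So u(n) = \left(\frac{13 n}{2} - 4\right) \cdot (2)^n.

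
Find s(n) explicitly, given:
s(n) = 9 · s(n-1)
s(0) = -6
Pure geometric recurrence with ratio 9.
By induction s(n) = s(0) · (9)^n = - 6 \cdot 9^{n}.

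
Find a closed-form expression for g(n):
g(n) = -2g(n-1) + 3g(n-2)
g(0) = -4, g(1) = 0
Characteristic equation: x² + 2x - 3 = 0, which factors as (x - (-3))(x - (1)) = 0.
Roots r₁ = -3, r₂ = 1 (distinct).
General solution: g(n) = A·(-3)^n + B·(1)^n.
From g(0) = -4: A + B = -4.
From g(1) = 0: -3A + B = 0.
Solving: A = -1, B = -3.
So g(n) = - \left(-3\right)^{n} - 3.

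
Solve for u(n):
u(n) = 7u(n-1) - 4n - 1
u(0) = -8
First-order linear with linear forcing.
Homogeneous solution: u_h(n) = A·(7)^n.
Try particular u_p(n) = pn + q. Substituting:
  pn + q = 7(p(n-1) + q) - 4n - 1.
Matching the n-coefficient: p = 7p - 4 ⇒ p = \frac{2}{3}.
Matching constants: q = -7p + 7q - 1 ⇒ q = \frac{17}{18}.
General: u(n) = A·(7)^n + \frac{2 n}{3} + \frac{17}{18}.
Apply u(0) = -8: A + \frac{17}{18} = -8 ⇒ A = - \frac{161}{18}.
So u(n) = - \frac{161 \cdot 7^{n}}{18} + \frac{2 n}{3} + \frac{17}{18}.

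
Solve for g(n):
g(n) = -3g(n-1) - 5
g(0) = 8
First-order linear non-homogeneous.
Homogeneous solution: g_h(n) = A·(-3)^n.
Try constant particular solution g_p = K: K = -3K - 5 ⇒ K = - \frac{5}{4}.
General: g(n) = A·(-3)^n - \frac{5}{4}.
Apply g(0) = 8: A - \frac{5}{4} = 8 ⇒ A = \frac{37}{4}.
So g(n) = \frac{37 \left(-3\right)^{n}}{4} - \frac{5}{4}.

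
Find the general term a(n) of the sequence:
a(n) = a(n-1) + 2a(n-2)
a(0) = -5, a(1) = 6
Characteristic equation: x² - x - 2 = 0, which factors as (x - (2))(x - (-1)) = 0.
Roots r₁ = 2, r₂ = -1 (distinct).
General solution: a(n) = A·(2)^n + B·(-1)^n.
From a(0) = -5: A + B = -5.
From a(1) = 6: 2A - B = 6.
Solving: A = \frac{1}{3}, B = - \frac{16}{3}.
So a(n) = - \frac{16 \left(-1\right)^{n}}{3} + \frac{2^{n}}{3}.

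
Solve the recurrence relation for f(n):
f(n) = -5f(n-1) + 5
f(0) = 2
First-order linear non-homogeneous.
Homogeneous solution: f_h(n) = A·(-5)^n.
Try constant particular solution f_p = K: K = -5K + 5 ⇒ K = \frac{5}{6}.
General: f(n) = A·(-5)^n + \frac{5}{6}.
Apply f(0) = 2: A + \frac{5}{6} = 2 ⇒ A = \frac{7}{6}.
So f(n) = \frac{7 \left(-5\right)^{n}}{6} + \frac{5}{6}.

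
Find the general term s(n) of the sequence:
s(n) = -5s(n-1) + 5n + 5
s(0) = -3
First-order linear with linear forcing.
Homogeneous solution: s_h(n) = A·(-5)^n.
Try particular s_p(n) = pn + q. Substituting:
  pn + q = -5(p(n-1) + q) + 5n + 5.
Matching the n-coefficient: p = -5p + 5 ⇒ p = \frac{5}{6}.
Matching constants: q = 5p - 5q + 5 ⇒ q = \frac{55}{36}.
General: s(n) = A·(-5)^n + \frac{5 n}{6} + \frac{55}{36}.
Apply s(0) = -3: A + \frac{55}{36} = -3 ⇒ A = - \frac{163}{36}.
So s(n) = - \frac{163 \left(-5\right)^{n}}{36} + \frac{5 n}{6} + \frac{55}{36}.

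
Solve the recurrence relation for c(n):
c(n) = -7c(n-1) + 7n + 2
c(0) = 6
First-order linear with linear forcing.
Homogeneous solution: c_h(n) = A·(-7)^n.
Try particular c_p(n) = pn + q. Substituting:
  pn + q = -7(p(n-1) + q) + 7n + 2.
Matching the n-coefficient: p = -7p + 7 ⇒ p = \frac{7}{8}.
Matching constants: q = 7p - 7q + 2 ⇒ q = \frac{65}{64}.
General: c(n) = A·(-7)^n + \frac{7 n}{8} + \frac{65}{64}.
Apply c(0) = 6: A + \frac{65}{64} = 6 ⇒ A = \frac{319}{64}.
So c(n) = \frac{319 \left(-7\right)^{n}}{64} + \frac{7 n}{8} + \frac{65}{64}.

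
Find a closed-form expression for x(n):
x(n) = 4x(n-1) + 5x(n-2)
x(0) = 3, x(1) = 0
Characteristic equation: x² - 4x - 5 = 0, which factors as (x - (-1))(x - (5)) = 0.
Roots r₁ = -1, r₂ = 5 (distinct).
General solution: x(n) = A·(-1)^n + B·(5)^n.
From x(0) = 3: A + B = 3.
From x(1) = 0: -A + 5B = 0.
Solving: A = \frac{5}{2}, B = \frac{1}{2}.
So x(n) = \frac{5 \left(-1\right)^{n}}{2} + \frac{5^{n}}{2}.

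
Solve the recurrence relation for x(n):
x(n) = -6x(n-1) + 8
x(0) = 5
First-order linear non-homogeneous.
Homogeneous solution: x_h(n) = A·(-6)^n.
Try constant particular solution x_p = K: K = -6K + 8 ⇒ K = \frac{8}{7}.
General: x(n) = A·(-6)^n + \frac{8}{7}.
Apply x(0) = 5: A + \frac{8}{7} = 5 ⇒ A = \frac{27}{7}.
So x(n) = \frac{27 \left(-6\right)^{n}}{7} + \frac{8}{7}.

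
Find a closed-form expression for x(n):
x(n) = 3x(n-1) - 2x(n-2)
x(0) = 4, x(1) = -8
Characteristic equation: x² - 3x + 2 = 0, which factors as (x - (2))(x - (1)) = 0.
Roots r₁ = 2, r₂ = 1 (distinct).
General solution: x(n) = A·(2)^n + B·(1)^n.
From x(0) = 4: A + B = 4.
From x(1) = -8: 2A + B = -8.
Solving: A = -12, B = 16.
So x(n) = 16 - 12 \cdot 2^{n}.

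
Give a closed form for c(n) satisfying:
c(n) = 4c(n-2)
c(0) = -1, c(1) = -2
Characteristic equation: x² - 4 = 0, which factors as (x - (2))(x - (-2)) = 0.
Roots r₁ = 2, r₂ = -2 (distinct).
General solution: c(n) = A·(2)^n + B·(-2)^n.
From c(0) = -1: A + B = -1.
From c(1) = -2: 2A - 2B = -2.
Solving: A = -1, B = 0.
So c(n) = - 2^{n}.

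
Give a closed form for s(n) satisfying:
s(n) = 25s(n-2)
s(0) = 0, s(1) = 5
Characteristic equation: x² - 25 = 0, which factors as (x - (5))(x - (-5)) = 0.
Roots r₁ = 5, r₂ = -5 (distinct).
General solution: s(n) = A·(5)^n + B·(-5)^n.
From s(0) = 0: A + B = 0.
From s(1) = 5: 5A - 5B = 5.
Solving: A = \frac{1}{2}, B = - \frac{1}{2}.
So s(n) = - \frac{\left(-5\right)^{n}}{2} + \frac{5^{n}}{2}.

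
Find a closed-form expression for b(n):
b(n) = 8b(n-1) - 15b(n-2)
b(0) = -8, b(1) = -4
Characteristic equation: x² - 8x + 15 = 0, which factors as (x - (5))(x - (3)) = 0.
Roots r₁ = 5, r₂ = 3 (distinct).
General solution: b(n) = A·(5)^n + B·(3)^n.
From b(0) = -8: A + B = -8.
From b(1) = -4: 5A + 3B = -4.
Solving: A = 10, B = -18.
So b(n) = - 18 \cdot 3^{n} + 10 \cdot 5^{n}.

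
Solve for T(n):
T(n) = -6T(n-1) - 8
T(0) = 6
First-order linear non-homogeneous.
Homogeneous solution: T_h(n) = A·(-6)^n.
Try constant particular solution T_p = K: K = -6K - 8 ⇒ K = - \frac{8}{7}.
General: T(n) = A·(-6)^n - \frac{8}{7}.
Apply T(0) = 6: A - \frac{8}{7} = 6 ⇒ A = \frac{50}{7}.
So T(n) = \frac{50 \left(-6\right)^{n}}{7} - \frac{8}{7}.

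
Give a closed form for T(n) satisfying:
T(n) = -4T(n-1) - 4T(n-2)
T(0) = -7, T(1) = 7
Characteristic equation: x² + 4x + 4 = 0, which is (x - (-2))².
Repeated root r = -2.
General solution: T(n) = (A + Bn)·(-2)^n.
From T(0) = -7: A = -7.
From T(1) = 7: (A + B)·(-2) = 7 ⇒ B = \frac{7}{2}.
So T(n) = \left(\frac{7 n}{2} - 7\right) \cdot (-2)^n.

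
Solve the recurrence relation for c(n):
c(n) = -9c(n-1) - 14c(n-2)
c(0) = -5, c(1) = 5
Characteristic equation: x² + 9x + 14 = 0, which factors as (x - (-7))(x - (-2)) = 0.
Roots r₁ = -7, r₂ = -2 (distinct).
General solution: c(n) = A·(-7)^n + B·(-2)^n.
From c(0) = -5: A + B = -5.
From c(1) = 5: -7A - 2B = 5.
Solving: A = 1, B = -6.
So c(n) = - 6 \left(-2\right)^{n} + \left(-7\right)^{n}.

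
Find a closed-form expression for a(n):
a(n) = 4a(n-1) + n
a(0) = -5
First-order linear with linear forcing.
Homogeneous solution: a_h(n) = A·(4)^n.
Try particular a_p(n) = pn + q. Substituting:
  pn + q = 4(p(n-1) + q) + n.
Matching the n-coefficient: p = 4p + 1 ⇒ p = - \frac{1}{3}.
Matching constants: q = -4p + 4q ⇒ q = - \frac{4}{9}.
General: a(n) = A·(4)^n - \frac{n}{3} - \frac{4}{9}.
Apply a(0) = -5: A - \frac{4}{9} = -5 ⇒ A = - \frac{41}{9}.
So a(n) = - \frac{41 \cdot 4^{n}}{9} - \frac{n}{3} - \frac{4}{9}.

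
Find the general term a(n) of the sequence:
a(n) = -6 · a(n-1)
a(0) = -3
Pure geometric recurrence with ratio -6.
By induction a(n) = a(0) · (-6)^n = - 3 \left(-6\right)^{n}.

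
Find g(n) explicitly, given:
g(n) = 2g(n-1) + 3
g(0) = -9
First-order linear non-homogeneous.
Homogeneous solution: g_h(n) = A·(2)^n.
Try constant particular solution g_p = K: K = 2K + 3 ⇒ K = -3.
General: g(n) = A·(2)^n - 3.
Apply g(0) = -9: A - 3 = -9 ⇒ A = -6.
So g(n) = - 6 \cdot 2^{n} - 3.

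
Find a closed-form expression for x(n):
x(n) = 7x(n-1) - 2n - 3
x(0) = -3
First-order linear with linear forcing.
Homogeneous solution: x_h(n) = A·(7)^n.
Try particular x_p(n) = pn + q. Substituting:
  pn + q = 7(p(n-1) + q) - 2n - 3.
Matching the n-coefficient: p = 7p - 2 ⇒ p = \frac{1}{3}.
Matching constants: q = -7p + 7q - 3 ⇒ q = \frac{8}{9}.
General: x(n) = A·(7)^n + \frac{n}{3} + \frac{8}{9}.
Apply x(0) = -3: A + \frac{8}{9} = -3 ⇒ A = - \frac{35}{9}.
So x(n) = - \frac{35 \cdot 7^{n}}{9} + \frac{n}{3} + \frac{8}{9}.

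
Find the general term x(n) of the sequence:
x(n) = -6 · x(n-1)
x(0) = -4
Pure geometric recurrence with ratio -6.
By induction x(n) = x(0) · (-6)^n = - 4 \left(-6\right)^{n}.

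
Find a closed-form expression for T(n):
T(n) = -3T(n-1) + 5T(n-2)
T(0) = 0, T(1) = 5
Characteristic equation: x² + 3x - 5 = 0.
Discriminant Δ = (-3)² + 4·(5) = 29.
Roots r₁,₂ = (-3 ± √29)/2, so r₁ = - \frac{3}{2} + \frac{\sqrt{29}}{2}, r₂ = - \frac{\sqrt{29}}{2} - \frac{3}{2}.
General solution: T(n) = A·r₁^n + B·r₂^n.
From the initial conditions, A + B = 0 and r₁A + r₂B = 5.
Since r₁ - r₂ = √29: A = (5 - (0)r₂)/√29 = \frac{5 \sqrt{29}}{29}, and B = 0 - A = - \frac{5 \sqrt{29}}{29}.
So T(n) = \left(\frac{5 \sqrt{29}}{29}\right)\left(- \frac{3}{2} + \frac{\sqrt{29}}{2}\right)^n + \left(- \frac{5 \sqrt{29}}{29}\right)\left(- \frac{\sqrt{29}}{2} - \frac{3}{2}\right)^n.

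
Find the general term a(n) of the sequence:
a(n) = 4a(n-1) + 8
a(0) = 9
First-order linear non-homogeneous.
Homogeneous solution: a_h(n) = A·(4)^n.
Try constant particular solution a_p = K: K = 4K + 8 ⇒ K = - \frac{8}{3}.
General: a(n) = A·(4)^n - \frac{8}{3}.
Apply a(0) = 9: A - \frac{8}{3} = 9 ⇒ A = \frac{35}{3}.
So a(n) = \frac{35 \cdot 4^{n}}{3} - \frac{8}{3}.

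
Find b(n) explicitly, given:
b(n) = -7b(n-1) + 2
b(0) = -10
First-order linear non-homogeneous.
Homogeneous solution: b_h(n) = A·(-7)^n.
Try constant particular solution b_p = K: K = -7K + 2 ⇒ K = \frac{1}{4}.
General: b(n) = A·(-7)^n + \frac{1}{4}.
Apply b(0) = -10: A + \frac{1}{4} = -10 ⇒ A = - \frac{41}{4}.
So b(n) = \frac{1}{4} - \frac{41 \left(-7\right)^{n}}{4}.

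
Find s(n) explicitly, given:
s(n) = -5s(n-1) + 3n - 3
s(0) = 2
First-order linear with linear forcing.
Homogeneous solution: s_h(n) = A·(-5)^n.
Try particular s_p(n) = pn + q. Substituting:
  pn + q = -5(p(n-1) + q) + 3n - 3.
Matching the n-coefficient: p = -5p + 3 ⇒ p = \frac{1}{2}.
Matching constants: q = 5p - 5q - 3 ⇒ q = - \frac{1}{12}.
General: s(n) = A·(-5)^n + \frac{n}{2} - \frac{1}{12}.
Apply s(0) = 2: A - \frac{1}{12} = 2 ⇒ A = \frac{25}{12}.
So s(n) = \frac{25 \left(-5\right)^{n}}{12} + \frac{n}{2} - \frac{1}{12}.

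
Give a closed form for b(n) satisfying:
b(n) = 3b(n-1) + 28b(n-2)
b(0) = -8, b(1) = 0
Characteristic equation: x² - 3x - 28 = 0, which factors as (x - (-4))(x - (7)) = 0.
Roots r₁ = -4, r₂ = 7 (distinct).
General solution: b(n) = A·(-4)^n + B·(7)^n.
From b(0) = -8: A + B = -8.
From b(1) = 0: -4A + 7B = 0.
Solving: A = - \frac{56}{11}, B = - \frac{32}{11}.
So b(n) = - \frac{56 \left(-4\right)^{n}}{11} - \frac{32 \cdot 7^{n}}{11}.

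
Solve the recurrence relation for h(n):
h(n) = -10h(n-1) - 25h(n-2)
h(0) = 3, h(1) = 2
Characteristic equation: x² + 10x + 25 = 0, which is (x - (-5))².
Repeated root r = -5.
General solution: h(n) = (A + Bn)·(-5)^n.
From h(0) = 3: A = 3.
From h(1) = 2: (A + B)·(-5) = 2 ⇒ B = - \frac{17}{5}.
So h(n) = \left(3 - \frac{17 n}{5}\right) \cdot (-5)^n.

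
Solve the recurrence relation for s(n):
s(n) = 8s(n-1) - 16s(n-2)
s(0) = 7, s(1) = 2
Characteristic equation: x² - 8x + 16 = 0, which is (x - (4))².
Repeated root r = 4.
General solution: s(n) = (A + Bn)·(4)^n.
From s(0) = 7: A = 7.
From s(1) = 2: (A + B)·(4) = 2 ⇒ B = - \frac{13}{2}.
So s(n) = \left(7 - \frac{13 n}{2}\right) \cdot (4)^n.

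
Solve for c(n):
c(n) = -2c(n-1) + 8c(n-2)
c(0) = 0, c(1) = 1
Characteristic equation: x² + 2x - 8 = 0, which factors as (x - (-4))(x - (2)) = 0.
Roots r₁ = -4, r₂ = 2 (distinct).
General solution: c(n) = A·(-4)^n + B·(2)^n.
From c(0) = 0: A + B = 0.
From c(1) = 1: -4A + 2B = 1.
Solving: A = - \frac{1}{6}, B = \frac{1}{6}.
So c(n) = - \frac{\left(-4\right)^{n}}{6} + \frac{2^{n}}{6}.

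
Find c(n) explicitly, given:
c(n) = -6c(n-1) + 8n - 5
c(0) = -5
First-order linear with linear forcing.
Homogeneous solution: c_h(n) = A·(-6)^n.
Try particular c_p(n) = pn + q. Substituting:
  pn + q = -6(p(n-1) + q) + 8n - 5.
Matching the n-coefficient: p = -6p + 8 ⇒ p = \frac{8}{7}.
Matching constants: q = 6p - 6q - 5 ⇒ q = \frac{13}{49}.
General: c(n) = A·(-6)^n + \frac{8 n}{7} + \frac{13}{49}.
Apply c(0) = -5: A + \frac{13}{49} = -5 ⇒ A = - \frac{258}{49}.
So c(n) = - \frac{258 \left(-6\right)^{n}}{49} + \frac{8 n}{7} + \frac{13}{49}.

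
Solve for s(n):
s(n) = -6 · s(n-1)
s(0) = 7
Pure geometric recurrence with ratio -6.
By induction s(n) = s(0) · (-6)^n = 7 \left(-6\right)^{n}.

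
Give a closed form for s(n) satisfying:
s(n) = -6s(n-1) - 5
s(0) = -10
First-order linear non-homogeneous.
Homogeneous solution: s_h(n) = A·(-6)^n.
Try constant particular solution s_p = K: K = -6K - 5 ⇒ K = - \frac{5}{7}.
General: s(n) = A·(-6)^n - \frac{5}{7}.
Apply s(0) = -10: A - \frac{5}{7} = -10 ⇒ A = - \frac{65}{7}.
So s(n) = - \frac{65 \left(-6\right)^{n}}{7} - \frac{5}{7}.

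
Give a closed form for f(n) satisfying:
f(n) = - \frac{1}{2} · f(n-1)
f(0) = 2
Pure geometric recurrence with ratio - \frac{1}{2}.
By induction f(n) = f(0) · (- \frac{1}{2})^n = 2 \left(- \frac{1}{2}\right)^{n}.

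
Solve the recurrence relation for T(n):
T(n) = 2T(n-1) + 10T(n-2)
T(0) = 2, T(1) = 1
Characteristic equation: x² - 2x - 10 = 0.
Discriminant Δ = (2)² + 4·(10) = 44.
Roots r₁,₂ = (2 ± √44)/2, so r₁ = 1 + \sqrt{11}, r₂ = 1 - \sqrt{11}.
General solution: T(n) = A·r₁^n + B·r₂^n.
From the initial conditions, A + B = 2 and r₁A + r₂B = 1.
Since r₁ - r₂ = √44: A = (1 - (2)r₂)/√44 = 1 - \frac{\sqrt{11}}{22}, and B = 2 - A = \frac{\sqrt{11}}{22} + 1.
So T(n) = \left(1 - \frac{\sqrt{11}}{22}\right)\left(1 + \sqrt{11}\right)^n + \left(\frac{\sqrt{11}}{22} + 1\right)\left(1 - \sqrt{11}\right)^n.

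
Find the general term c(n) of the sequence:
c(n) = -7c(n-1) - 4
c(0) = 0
First-order linear non-homogeneous.
Homogeneous solution: c_h(n) = A·(-7)^n.
Try constant particular solution c_p = K: K = -7K - 4 ⇒ K = - \frac{1}{2}.
General: c(n) = A·(-7)^n - \frac{1}{2}.
Apply c(0) = 0: A - \frac{1}{2} = 0 ⇒ A = \frac{1}{2}.
So c(n) = \frac{\left(-7\right)^{n}}{2} - \frac{1}{2}.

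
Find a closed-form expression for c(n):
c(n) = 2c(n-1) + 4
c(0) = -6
First-order linear non-homogeneous.
Homogeneous solution: c_h(n) = A·(2)^n.
Try constant particular solution c_p = K: K = 2K + 4 ⇒ K = -4.
General: c(n) = A·(2)^n - 4.
Apply c(0) = -6: A - 4 = -6 ⇒ A = -2.
So c(n) = - 2 \cdot 2^{n} - 4.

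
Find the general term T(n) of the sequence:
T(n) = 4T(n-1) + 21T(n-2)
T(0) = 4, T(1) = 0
Characteristic equation: x² - 4x - 21 = 0, which factors as (x - (-3))(x - (7)) = 0.
Roots r₁ = -3, r₂ = 7 (distinct).
General solution: T(n) = A·(-3)^n + B·(7)^n.
From T(0) = 4: A + B = 4.
From T(1) = 0: -3A + 7B = 0.
Solving: A = \frac{14}{5}, B = \frac{6}{5}.
So T(n) = \frac{14 \left(-3\right)^{n}}{5} + \frac{6 \cdot 7^{n}}{5}.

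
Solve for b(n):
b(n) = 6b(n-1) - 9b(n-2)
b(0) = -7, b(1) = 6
Characteristic equation: x² - 6x + 9 = 0, which is (x - (3))².
Repeated root r = 3.
General solution: b(n) = (A + Bn)·(3)^n.
From b(0) = -7: A = -7.
From b(1) = 6: (A + B)·(3) = 6 ⇒ B = 9.
So b(n) = \left(9 n - 7\right) \cdot (3)^n.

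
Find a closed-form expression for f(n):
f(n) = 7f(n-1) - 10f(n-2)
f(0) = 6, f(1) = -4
Characteristic equation: x² - 7x + 10 = 0, which factors as (x - (2))(x - (5)) = 0.
Roots r₁ = 2, r₂ = 5 (distinct).
General solution: f(n) = A·(2)^n + B·(5)^n.
From f(0) = 6: A + B = 6.
From f(1) = -4: 2A + 5B = -4.
Solving: A = \frac{34}{3}, B = - \frac{16}{3}.
So f(n) = \frac{34 \cdot 2^{n}}{3} - \frac{16 \cdot 5^{n}}{3}.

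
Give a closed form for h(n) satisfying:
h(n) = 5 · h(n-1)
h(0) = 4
Pure geometric recurrence with ratio 5.
By induction h(n) = h(0) · (5)^n = 4 \cdot 5^{n}.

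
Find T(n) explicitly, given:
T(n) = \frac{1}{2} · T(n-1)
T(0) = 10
Pure geometric recurrence with ratio \frac{1}{2}.
By induction T(n) = T(0) · (\frac{1}{2})^n = 10 \cdot 2^{- n}.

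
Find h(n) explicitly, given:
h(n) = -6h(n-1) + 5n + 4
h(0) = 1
First-order linear with linear forcing.
Homogeneous solution: h_h(n) = A·(-6)^n.
Try particular h_p(n) = pn + q. Substituting:
  pn + q = -6(p(n-1) + q) + 5n + 4.
Matching the n-coefficient: p = -6p + 5 ⇒ p = \frac{5}{7}.
Matching constants: q = 6p - 6q + 4 ⇒ q = \frac{58}{49}.
General: h(n) = A·(-6)^n + \frac{5 n}{7} + \frac{58}{49}.
Apply h(0) = 1: A + \frac{58}{49} = 1 ⇒ A = - \frac{9}{49}.
So h(n) = - \frac{9 \left(-6\right)^{n}}{49} + \frac{5 n}{7} + \frac{58}{49}.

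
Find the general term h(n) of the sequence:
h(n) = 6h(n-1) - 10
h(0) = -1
First-order linear non-homogeneous.
Homogeneous solution: h_h(n) = A·(6)^n.
Try constant particular solution h_p = K: K = 6K - 10 ⇒ K = 2.
General: h(n) = A·(6)^n + 2.
Apply h(0) = -1: A + 2 = -1 ⇒ A = -3.
So h(n) = 2 - 3 \cdot 6^{n}.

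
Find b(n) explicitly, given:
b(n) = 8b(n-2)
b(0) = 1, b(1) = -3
Characteristic equation: x² - 8 = 0.
Discriminant Δ = (0)² + 4·(8) = 32.
Roots r₁,₂ = (0 ± √32)/2, so r₁ = 2 \sqrt{2}, r₂ = - 2 \sqrt{2}.
General solution: b(n) = A·r₁^n + B·r₂^n.
From the initial conditions, A + B = 1 and r₁A + r₂B = -3.
Since r₁ - r₂ = √32: A = (-3 - (1)r₂)/√32 = \frac{1}{2} - \frac{3 \sqrt{2}}{8}, and B = 1 - A = \frac{1}{2} + \frac{3 \sqrt{2}}{8}.
So b(n) = \left(\frac{1}{2} - \frac{3 \sqrt{2}}{8}\right)\left(2 \sqrt{2}\right)^n + \left(\frac{1}{2} + \frac{3 \sqrt{2}}{8}\right)\left(- 2 \sqrt{2}\right)^n.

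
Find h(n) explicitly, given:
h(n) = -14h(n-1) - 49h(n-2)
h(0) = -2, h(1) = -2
Characteristic equation: x² + 14x + 49 = 0, which is (x - (-7))².
Repeated root r = -7.
General solution: h(n) = (A + Bn)·(-7)^n.
From h(0) = -2: A = -2.
From h(1) = -2: (A + B)·(-7) = -2 ⇒ B = \frac{16}{7}.
So h(n) = \left(\frac{16 n}{7} - 2\right) \cdot (-7)^n.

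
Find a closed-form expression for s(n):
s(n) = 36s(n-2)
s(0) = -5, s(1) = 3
Characteristic equation: x² - 36 = 0, which factors as (x - (-6))(x - (6)) = 0.
Roots r₁ = -6, r₂ = 6 (distinct).
General solution: s(n) = A·(-6)^n + B·(6)^n.
From s(0) = -5: A + B = -5.
From s(1) = 3: -6A + 6B = 3.
Solving: A = - \frac{11}{4}, B = - \frac{9}{4}.
So s(n) = - \frac{11 \left(-6\right)^{n}}{4} - \frac{9 \cdot 6^{n}}{4}.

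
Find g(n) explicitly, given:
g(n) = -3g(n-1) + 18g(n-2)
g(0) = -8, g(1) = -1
Characteristic equation: x² + 3x - 18 = 0, which factors as (x - (3))(x - (-6)) = 0.
Roots r₁ = 3, r₂ = -6 (distinct).
General solution: g(n) = A·(3)^n + B·(-6)^n.
From g(0) = -8: A + B = -8.
From g(1) = -1: 3A - 6B = -1.
Solving: A = - \frac{49}{9}, B = - \frac{23}{9}.
So g(n) = - \frac{23 \left(-6\right)^{n}}{9} - \frac{49 \cdot 3^{n}}{9}.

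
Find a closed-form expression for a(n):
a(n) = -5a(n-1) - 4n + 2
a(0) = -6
First-order linear with linear forcing.
Homogeneous solution: a_h(n) = A·(-5)^n.
Try particular a_p(n) = pn + q. Substituting:
  pn + q = -5(p(n-1) + q) - 4n + 2.
Matching the n-coefficient: p = -5p - 4 ⇒ p = - \frac{2}{3}.
Matching constants: q = 5p - 5q + 2 ⇒ q = - \frac{2}{9}.
General: a(n) = A·(-5)^n - \frac{2 n}{3} - \frac{2}{9}.
Apply a(0) = -6: A - \frac{2}{9} = -6 ⇒ A = - \frac{52}{9}.
So a(n) = - \frac{52 \left(-5\right)^{n}}{9} - \frac{2 n}{3} - \frac{2}{9}.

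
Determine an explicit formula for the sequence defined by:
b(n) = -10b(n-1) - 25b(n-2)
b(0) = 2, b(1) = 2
Characteristic equation: x² + 10x + 25 = 0, which is (x - (-5))².
Repeated root r = -5.
General solution: b(n) = (A + Bn)·(-5)^n.
From b(0) = 2: A = 2.
From b(1) = 2: (A + B)·(-5) = 2 ⇒ B = - \frac{12}{5}.
So b(n) = \left(2 - \frac{12 n}{5}\right) \cdot (-5)^n.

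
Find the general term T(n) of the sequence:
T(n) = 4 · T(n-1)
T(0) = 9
Pure geometric recurrence with ratio 4.
By induction T(n) = T(0) · (4)^n = 9 \cdot 4^{n}.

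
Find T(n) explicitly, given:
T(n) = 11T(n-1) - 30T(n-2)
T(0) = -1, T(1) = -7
Characteristic equation: x² - 11x + 30 = 0, which factors as (x - (5))(x - (6)) = 0.
Roots r₁ = 5, r₂ = 6 (distinct).
General solution: T(n) = A·(5)^n + B·(6)^n.
From T(0) = -1: A + B = -1.
From T(1) = -7: 5A + 6B = -7.
Solving: A = 1, B = -2.
So T(n) = 5^{n} - 2 \cdot 6^{n}.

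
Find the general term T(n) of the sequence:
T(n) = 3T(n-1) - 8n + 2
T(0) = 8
First-order linear with linear forcing.
Homogeneous solution: T_h(n) = A·(3)^n.
Try particular T_p(n) = pn + q. Substituting:
  pn + q = 3(p(n-1) + q) - 8n + 2.
Matching the n-coefficient: p = 3p - 8 ⇒ p = 4.
Matching constants: q = -3p + 3q + 2 ⇒ q = 5.
General: T(n) = A·(3)^n + 4 n + 5.
Apply T(0) = 8: A + 5 = 8 ⇒ A = 3.
So T(n) = 3 \cdot 3^{n} + 4 n + 5.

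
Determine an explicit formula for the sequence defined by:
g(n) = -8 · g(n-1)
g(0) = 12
Pure geometric recurrence with ratio -8.
By induction g(n) = g(0) · (-8)^n = 12 \left(-8\right)^{n}.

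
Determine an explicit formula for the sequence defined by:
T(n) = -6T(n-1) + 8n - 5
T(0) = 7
First-order linear with linear forcing.
Homogeneous solution: T_h(n) = A·(-6)^n.
Try particular T_p(n) = pn + q. Substituting:
  pn + q = -6(p(n-1) + q) + 8n - 5.
Matching the n-coefficient: p = -6p + 8 ⇒ p = \frac{8}{7}.
Matching constants: q = 6p - 6q - 5 ⇒ q = \frac{13}{49}.
General: T(n) = A·(-6)^n + \frac{8 n}{7} + \frac{13}{49}.
Apply T(0) = 7: A + \frac{13}{49} = 7 ⇒ A = \frac{330}{49}.
So T(n) = \frac{330 \left(-6\right)^{n}}{49} + \frac{8 n}{7} + \frac{13}{49}.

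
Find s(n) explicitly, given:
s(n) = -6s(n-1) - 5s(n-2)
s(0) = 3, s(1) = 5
Characteristic equation: x² + 6x + 5 = 0, which factors as (x - (-1))(x - (-5)) = 0.
Roots r₁ = -1, r₂ = -5 (distinct).
General solution: s(n) = A·(-1)^n + B·(-5)^n.
From s(0) = 3: A + B = 3.
From s(1) = 5: -A - 5B = 5.
Solving: A = 5, B = -2.
So s(n) = 5 \left(-1\right)^{n} - 2 \left(-5\right)^{n}.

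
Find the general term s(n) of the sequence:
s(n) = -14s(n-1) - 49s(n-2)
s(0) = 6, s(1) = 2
Characteristic equation: x² + 14x + 49 = 0, which is (x - (-7))².
Repeated root r = -7.
General solution: s(n) = (A + Bn)·(-7)^n.
From s(0) = 6: A = 6.
From s(1) = 2: (A + B)·(-7) = 2 ⇒ B = - \frac{44}{7}.
So s(n) = \left(6 - \frac{44 n}{7}\right) \cdot (-7)^n.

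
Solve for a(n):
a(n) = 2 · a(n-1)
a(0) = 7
Pure geometric recurrence with ratio 2.
By induction a(n) = a(0) · (2)^n = 7 \cdot 2^{n}.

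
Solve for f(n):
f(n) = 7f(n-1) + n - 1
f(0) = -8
First-order linear with linear forcing.
Homogeneous solution: f_h(n) = A·(7)^n.
Try particular f_p(n) = pn + q. Substituting:
  pn + q = 7(p(n-1) + q) + n - 1.
Matching the n-coefficient: p = 7p + 1 ⇒ p = - \frac{1}{6}.
Matching constants: q = -7p + 7q - 1 ⇒ q = - \frac{1}{36}.
General: f(n) = A·(7)^n - \frac{n}{6} - \frac{1}{36}.
Apply f(0) = -8: A - \frac{1}{36} = -8 ⇒ A = - \frac{287}{36}.
So f(n) = - \frac{287 \cdot 7^{n}}{36} - \frac{n}{6} - \frac{1}{36}.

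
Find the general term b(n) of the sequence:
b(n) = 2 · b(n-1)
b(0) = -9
Pure geometric recurrence with ratio 2.
By induction b(n) = b(0) · (2)^n = - 9 \cdot 2^{n}.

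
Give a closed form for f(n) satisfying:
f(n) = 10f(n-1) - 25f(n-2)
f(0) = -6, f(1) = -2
Characteristic equation: x² - 10x + 25 = 0, which is (x - (5))².
Repeated root r = 5.
General solution: f(n) = (A + Bn)·(5)^n.
From f(0) = -6: A = -6.
From f(1) = -2: (A + B)·(5) = -2 ⇒ B = \frac{28}{5}.
So f(n) = \left(\frac{28 n}{5} - 6\right) \cdot (5)^n.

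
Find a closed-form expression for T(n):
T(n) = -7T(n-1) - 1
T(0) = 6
First-order linear non-homogeneous.
Homogeneous solution: T_h(n) = A·(-7)^n.
Try constant particular solution T_p = K: K = -7K - 1 ⇒ K = - \frac{1}{8}.
General: T(n) = A·(-7)^n - \frac{1}{8}.
Apply T(0) = 6: A - \frac{1}{8} = 6 ⇒ A = \frac{49}{8}.
So T(n) = \frac{49 \left(-7\right)^{n}}{8} - \frac{1}{8}.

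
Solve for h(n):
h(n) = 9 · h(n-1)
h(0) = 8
Pure geometric recurrence with ratio 9.
By induction h(n) = h(0) · (9)^n = 8 \cdot 9^{n}.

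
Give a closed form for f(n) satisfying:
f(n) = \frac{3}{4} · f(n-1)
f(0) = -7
Pure geometric recurrence with ratio \frac{3}{4}.
By induction f(n) = f(0) · (\frac{3}{4})^n = - 7 \left(\frac{3}{4}\right)^{n}.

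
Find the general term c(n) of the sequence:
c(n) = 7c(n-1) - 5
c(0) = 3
First-order linear non-homogeneous.
Homogeneous solution: c_h(n) = A·(7)^n.
Try constant particular solution c_p = K: K = 7K - 5 ⇒ K = \frac{5}{6}.
General: c(n) = A·(7)^n + \frac{5}{6}.
Apply c(0) = 3: A + \frac{5}{6} = 3 ⇒ A = \frac{13}{6}.
So c(n) = \frac{13 \cdot 7^{n}}{6} + \frac{5}{6}.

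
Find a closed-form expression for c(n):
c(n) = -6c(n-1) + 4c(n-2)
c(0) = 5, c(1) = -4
Characteristic equation: x² + 6x - 4 = 0.
Discriminant Δ = (-6)² + 4·(4) = 52.
Roots r₁,₂ = (-6 ± √52)/2, so r₁ = -3 + \sqrt{13}, r₂ = - \sqrt{13} - 3.
General solution: c(n) = A·r₁^n + B·r₂^n.
From the initial conditions, A + B = 5 and r₁A + r₂B = -4.
Since r₁ - r₂ = √52: A = (-4 - (5)r₂)/√52 = \frac{11 \sqrt{13}}{26} + \frac{5}{2}, and B = 5 - A = \frac{5}{2} - \frac{11 \sqrt{13}}{26}.
So c(n) = \left(\frac{11 \sqrt{13}}{26} + \frac{5}{2}\right)\left(-3 + \sqrt{13}\right)^n + \left(\frac{5}{2} - \frac{11 \sqrt{13}}{26}\right)\left(- \sqrt{13} - 3\right)^n.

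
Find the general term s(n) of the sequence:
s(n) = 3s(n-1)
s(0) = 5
This is a homogeneous first-order recurrence with ratio 3.
By induction s(n) = s(0) · (3)^n = 5 \cdot 3^{n}.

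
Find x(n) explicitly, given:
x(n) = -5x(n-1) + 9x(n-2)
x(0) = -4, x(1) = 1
Characteristic equation: x² + 5x - 9 = 0.
Discriminant Δ = (-5)² + 4·(9) = 61.
Roots r₁,₂ = (-5 ± √61)/2, so r₁ = - \frac{5}{2} + \frac{\sqrt{61}}{2}, r₂ = - \frac{\sqrt{61}}{2} - \frac{5}{2}.
General solution: x(n) = A·r₁^n + B·r₂^n.
From the initial conditions, A + B = -4 and r₁A + r₂B = 1.
Since r₁ - r₂ = √61: A = (1 - (-4)r₂)/√61 = -2 - \frac{9 \sqrt{61}}{61}, and B = -4 - A = -2 + \frac{9 \sqrt{61}}{61}.
So x(n) = \left(-2 - \frac{9 \sqrt{61}}{61}\right)\left(- \frac{5}{2} + \frac{\sqrt{61}}{2}\right)^n + \left(-2 + \frac{9 \sqrt{61}}{61}\right)\left(- \frac{\sqrt{61}}{2} - \frac{5}{2}\right)^n.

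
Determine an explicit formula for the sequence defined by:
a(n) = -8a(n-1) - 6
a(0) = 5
First-order linear non-homogeneous.
Homogeneous solution: a_h(n) = A·(-8)^n.
Try constant particular solution a_p = K: K = -8K - 6 ⇒ K = - \frac{2}{3}.
General: a(n) = A·(-8)^n - \frac{2}{3}.
Apply a(0) = 5: A - \frac{2}{3} = 5 ⇒ A = \frac{17}{3}.
So a(n) = \frac{17 \left(-8\right)^{n}}{3} - \frac{2}{3}.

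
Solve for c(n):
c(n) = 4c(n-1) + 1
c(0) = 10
First-order linear non-homogeneous.
Homogeneous solution: c_h(n) = A·(4)^n.
Try constant particular solution c_p = K: K = 4K + 1 ⇒ K = - \frac{1}{3}.
General: c(n) = A·(4)^n - \frac{1}{3}.
Apply c(0) = 10: A - \frac{1}{3} = 10 ⇒ A = \frac{31}{3}.
So c(n) = \frac{31 \cdot 4^{n}}{3} - \frac{1}{3}.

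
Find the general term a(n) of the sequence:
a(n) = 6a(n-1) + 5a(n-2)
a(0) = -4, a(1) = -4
Characteristic equation: x² - 6x - 5 = 0.
Discriminant Δ = (6)² + 4·(5) = 56.
Roots r₁,₂ = (6 ± √56)/2, so r₁ = 3 + \sqrt{14}, r₂ = 3 - \sqrt{14}.
General solution: a(n) = A·r₁^n + B·r₂^n.
From the initial conditions, A + B = -4 and r₁A + r₂B = -4.
Since r₁ - r₂ = √56: A = (-4 - (-4)r₂)/√56 = -2 + \frac{2 \sqrt{14}}{7}, and B = -4 - A = -2 - \frac{2 \sqrt{14}}{7}.
So a(n) = \left(-2 + \frac{2 \sqrt{14}}{7}\right)\left(3 + \sqrt{14}\right)^n + \left(-2 - \frac{2 \sqrt{14}}{7}\right)\left(3 - \sqrt{14}\right)^n.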